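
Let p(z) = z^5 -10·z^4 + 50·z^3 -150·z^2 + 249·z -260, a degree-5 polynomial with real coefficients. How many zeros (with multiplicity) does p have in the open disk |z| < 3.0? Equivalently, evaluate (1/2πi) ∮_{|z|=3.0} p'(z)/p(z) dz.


The zeros of p are: (1 + 2i), (1 - 2i), (2 + 3i), (2 - 3i), 4.
Their magnitudes are: 2.236, 2.236, 3.606, 3.606, 4.
Zeros with |z| < R = 3.0: (1 + 2i), (1 - 2i).
Count = 2.
By the argument principle, (1/2πi) ∮_{|z|=R} p'(z)/p(z) dz equals exactly this count.

Number of zeros inside |z| < 3.0: 2.


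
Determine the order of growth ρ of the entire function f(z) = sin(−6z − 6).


sin(w) is a linear combination of e^{iw} and e^{−iw} (or e^w, e^{−w} in the hyperbolic case), so |sin(w)| ≤ e^{|w|}. With w = −6z − 6, |w| ≤ 6|z| + 6 = 6r + 6 on |z| = r, giving M(r) ≤ e^{6r + 6}, so ρ ≤ 1. On a suitable ray (z = it for sin/cos; z = t for sinh/cosh, t real → ∞), |sin(−6z − 6)| grows like e^{6|t|}/2, so ρ ≥ 1. Hence ρ = 1.
Therefore ρ = 1.

Order ρ = 1.


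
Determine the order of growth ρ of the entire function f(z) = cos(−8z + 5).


cos(w) is a linear combination of e^{iw} and e^{−iw} (or e^w, e^{−w} in the hyperbolic case), so |cos(w)| ≤ e^{|w|}. With w = −8z + 5, |w| ≤ 8|z| + 5 = 8r + 5 on |z| = r, giving M(r) ≤ e^{8r + 5}, so ρ ≤ 1. On a suitable ray (z = it for sin/cos; z = t for sinh/cosh, t real → ∞), |cos(−8z + 5)| grows like e^{8|t|}/2, so ρ ≥ 1. Hence ρ = 1.
Therefore ρ = 1.

Order ρ = 1.


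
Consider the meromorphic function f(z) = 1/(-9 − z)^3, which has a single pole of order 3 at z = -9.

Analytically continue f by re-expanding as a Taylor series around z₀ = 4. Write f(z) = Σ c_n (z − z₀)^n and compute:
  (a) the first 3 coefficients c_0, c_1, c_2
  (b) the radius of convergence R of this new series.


Let w = z − z₀, so z = z₀ + w.
Then -9 − z = -9 − (z₀ + w) = (-9 − z₀) − w = -13 − w.
f(z) = 1/(-13 − w)^3 = (1/(-13)^3) · (1 − w/(-13))^{−3}.
By the binomial series (1−u)^{−3} = Σ_{n≥0} C(n+2, 2) u^n for |u|<1, with u = w/(-13):
  c_n = C(n+2, 2) / (-13)^(n+3).
  c_0 = 1/(-13)^3 = -1/2197.
  c_1 = 3/(-13)^4 = 3/28561.
  c_2 = 6/(-13)^5 = -6/371293.
The series is valid for |w/d| < 1, i.e. |z − z₀| < |d|.
Radius of convergence: R = |-9 − z₀| = |-13| = 13 (distance from z₀ to the singularity z = -9).

c_0 = -1/2197, c_1 = 3/28561, c_2 = -6/371293; R = 13.


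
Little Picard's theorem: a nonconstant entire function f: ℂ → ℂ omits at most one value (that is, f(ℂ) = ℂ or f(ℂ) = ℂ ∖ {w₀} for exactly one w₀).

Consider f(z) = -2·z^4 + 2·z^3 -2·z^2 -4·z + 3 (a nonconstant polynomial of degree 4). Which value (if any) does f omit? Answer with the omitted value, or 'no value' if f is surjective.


Little Picard bounds the complement of f(ℂ) to at most one point.
For every w ∈ ℂ, the equation p(z) − w = 0 is a nonconstant polynomial in z and hence has at least one root by the fundamental theorem of algebra. So p is surjective onto ℂ, omitting no value.

Omitted value: no value.


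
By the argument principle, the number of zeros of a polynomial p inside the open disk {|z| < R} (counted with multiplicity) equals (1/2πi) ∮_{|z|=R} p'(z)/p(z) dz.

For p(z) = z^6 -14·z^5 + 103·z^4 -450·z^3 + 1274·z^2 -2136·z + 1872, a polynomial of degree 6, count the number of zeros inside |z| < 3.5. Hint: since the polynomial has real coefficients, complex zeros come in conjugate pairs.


The zeros of p are: (2 + 3i), (2 - 3i), (3 + 3i), (3 - 3i), (2 + 2i), (2 - 2i).
Their magnitudes are: 3.606, 3.606, 4.243, 4.243, 2.828, 2.828.
Zeros with |z| < R = 3.5: (2 + 2i), (2 - 2i).
Count = 2.
By the argument principle, (1/2πi) ∮_{|z|=R} p'(z)/p(z) dz equals exactly this count.

Number of zeros inside |z| < 3.5: 2.


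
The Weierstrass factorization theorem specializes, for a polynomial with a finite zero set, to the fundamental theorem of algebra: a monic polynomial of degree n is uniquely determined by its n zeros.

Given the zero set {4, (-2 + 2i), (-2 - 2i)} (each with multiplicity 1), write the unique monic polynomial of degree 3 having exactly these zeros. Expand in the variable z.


The polynomial is p(z) = ∏_{α ∈ S} (z − α), where S = {4, (-2 + 2i), (-2 - 2i)}.
Expanding the product yields: p(z) = z^3 -8·z -32.
Note conjugate pairs combine to real quadratics: (z − (-2+2i))(z − (-2−2i)) = z² + 4z + 8.
The resulting polynomial has degree 3 and real coefficients as required.

p(z) = z^3 -8·z -32.


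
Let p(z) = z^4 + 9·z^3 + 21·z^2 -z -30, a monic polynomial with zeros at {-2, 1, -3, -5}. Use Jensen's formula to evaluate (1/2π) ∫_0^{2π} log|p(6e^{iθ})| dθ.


Zeros: -5, -3, -2, 1; r = 6.
Inside |z| < r: -5, -3, -2, 1. Outside (|z| ≥ r): ∅.
p(0) = -30, so log|p(0)| = log(30) = 3.4012.
Apply Jensen: I(r) = log|p(0)| + Σ_k log(r/|z_k|), summed over zeros inside |z| < r.
  log(r/|z_k|) for z_k = -2: log(6/2) = 1.0986
  log(r/|z_k|) for z_k = 1: log(6/1) = 1.7918
  log(r/|z_k|) for z_k = -3: log(6/3) = 0.6931
  log(r/|z_k|) for z_k = -5: log(6/5) = 0.1823
Sum over inside zeros: 3.7658.
I(r) = log|p(0)| + (inside sum) = 3.4012 + 3.7658 = 7.1670.
Closed form (all zeros inside, monic): I(r) = n·log(r) = 4·log(6) = 7.1670. ✓

I(r) ≈ 7.1670.


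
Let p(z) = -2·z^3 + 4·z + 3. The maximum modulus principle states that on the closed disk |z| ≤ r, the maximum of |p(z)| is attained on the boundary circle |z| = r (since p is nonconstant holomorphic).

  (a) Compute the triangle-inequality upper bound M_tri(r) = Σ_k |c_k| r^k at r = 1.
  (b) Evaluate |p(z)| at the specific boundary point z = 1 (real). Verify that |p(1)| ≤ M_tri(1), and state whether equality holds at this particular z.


Coefficients: c_0 = 3, c_1 = 4, c_2 = 0, c_3 = -2. Radius r = 1.
Part (a). Triangle bound: M_tri(r) = Σ_k |c_k| r^k
  = |3|·1^0 + |4|·1^1 + |0|·1^2 + |-2|·1^3
  = 3 + 4 + 0 + 2 = 9.
This bounds M(r) := max_{|z|=r} |p(z)| from above; equality holds iff all terms c_k z^k can be made to align in phase at a single z on |z|=r.
Part (b). At z = 1 (real, on the circle |z| = r):
  p(1) = (3)·1^0 + (4)·1^1 + (0)·1^2 + (-2)·1^3 = 5.
  |p(1)| = 5.
Check: |p(1)| = 5 ≤ 9 = M_tri(1). ✓ Equality does not hold at z = 1 (the coefficients have mixed signs, so the terms do not all align in phase there).

M_tri(1) = 9; |p(1)| = 5; equality at z=1: no.


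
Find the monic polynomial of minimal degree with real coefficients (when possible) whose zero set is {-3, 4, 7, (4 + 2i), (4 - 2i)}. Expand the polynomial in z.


The polynomial is p(z) = ∏_{α ∈ S} (z − α), where S = {-3, 4, 7, (4 + 2i), (4 - 2i)}.
Expanding the product yields: p(z) = z^5 -16·z^4 + 79·z^3 -36·z^2 -772·z + 1680.
Note conjugate pairs combine to real quadratics: (z − (4+2i))(z − (4−2i)) = z² − 8z + 20.
The resulting polynomial has degree 5 and real coefficients as required.

p(z) = z^5 -16·z^4 + 79·z^3 -36·z^2 -772·z + 1680.


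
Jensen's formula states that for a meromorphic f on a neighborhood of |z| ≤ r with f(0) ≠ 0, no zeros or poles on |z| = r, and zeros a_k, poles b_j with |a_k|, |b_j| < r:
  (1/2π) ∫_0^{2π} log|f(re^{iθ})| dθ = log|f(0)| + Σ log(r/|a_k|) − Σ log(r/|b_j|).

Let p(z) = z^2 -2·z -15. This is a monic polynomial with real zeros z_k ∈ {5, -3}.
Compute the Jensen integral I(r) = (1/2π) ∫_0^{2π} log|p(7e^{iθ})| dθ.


Zeros: -3, 5; r = 7.
Inside |z| < r: -3, 5. Outside (|z| ≥ r): ∅.
p(0) = -15, so log|p(0)| = log(15) = 2.7081.
Apply Jensen: I(r) = log|p(0)| + Σ_k log(r/|z_k|), summed over zeros inside |z| < r.
  log(r/|z_k|) for z_k = 5: log(7/5) = 0.3365
  log(r/|z_k|) for z_k = -3: log(7/3) = 0.8473
Sum over inside zeros: 1.1838.
I(r) = log|p(0)| + (inside sum) = 2.7081 + 1.1838 = 3.8918.
Closed form (all zeros inside, monic): I(r) = n·log(r) = 2·log(7) = 3.8918. ✓

I(r) ≈ 3.8918.


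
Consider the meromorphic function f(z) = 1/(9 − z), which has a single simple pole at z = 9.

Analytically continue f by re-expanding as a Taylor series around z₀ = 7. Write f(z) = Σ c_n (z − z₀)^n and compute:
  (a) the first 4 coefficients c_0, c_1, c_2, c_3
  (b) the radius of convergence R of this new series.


Let w = z − z₀, so z = z₀ + w.
Then 9 − z = 9 − (z₀ + w) = (9 − z₀) − w = 2 − w.
f(z) = 1/(2 − w) = (1/(2)) · 1/(1 − w/(2)) = Σ_{n≥0} w^n / (2)^(n+1).
So c_n = 1/(2)^(n+1):
  c_0 = 1/(2)^1 = 1/2.
  c_1 = 1/(2)^2 = 1/4.
  c_2 = 1/(2)^3 = 1/8.
  c_3 = 1/(2)^4 = 1/16.
The series is valid for |w/d| < 1, i.e. |z − z₀| < |d|.
Radius of convergence: R = |9 − z₀| = |2| = 2 (distance from z₀ to the singularity z = 9).

c_0 = 1/2, c_1 = 1/4, c_2 = 1/8, c_3 = 1/16; R = 2.


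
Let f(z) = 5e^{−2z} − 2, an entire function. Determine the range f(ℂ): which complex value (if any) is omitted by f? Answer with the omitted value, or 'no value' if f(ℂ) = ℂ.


Little Picard bounds the complement of f(ℂ) to at most one point.
e^{−2z} is never zero on ℂ, so 5·e^{−2z} takes every value in ℂ ∖ {0}. Adding -2 shifts the range to ℂ ∖ {-2}. Thus f omits exactly the value -2.

Omitted value: -2.


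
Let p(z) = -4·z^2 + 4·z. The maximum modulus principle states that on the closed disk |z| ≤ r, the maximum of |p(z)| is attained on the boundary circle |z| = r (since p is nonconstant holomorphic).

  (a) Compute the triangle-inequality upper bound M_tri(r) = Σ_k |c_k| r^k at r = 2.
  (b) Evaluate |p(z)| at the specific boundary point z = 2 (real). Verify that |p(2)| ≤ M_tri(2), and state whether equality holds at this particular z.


Coefficients: c_0 = 0, c_1 = 4, c_2 = -4. Radius r = 2.
Part (a). Triangle bound: M_tri(r) = Σ_k |c_k| r^k
  = |0|·2^0 + |4|·2^1 + |-4|·2^2
  = 0 + 8 + 16 = 24.
This bounds M(r) := max_{|z|=r} |p(z)| from above; equality holds iff all terms c_k z^k can be made to align in phase at a single z on |z|=r.
Part (b). At z = 2 (real, on the circle |z| = r):
  p(2) = (0)·2^0 + (4)·2^1 + (-4)·2^2 = -8.
  |p(2)| = 8.
Check: |p(2)| = 8 ≤ 24 = M_tri(2). ✓ Equality does not hold at z = 2 (the coefficients have mixed signs, so the terms do not all align in phase there).

M_tri(2) = 24; |p(2)| = 8; equality at z=2: no.


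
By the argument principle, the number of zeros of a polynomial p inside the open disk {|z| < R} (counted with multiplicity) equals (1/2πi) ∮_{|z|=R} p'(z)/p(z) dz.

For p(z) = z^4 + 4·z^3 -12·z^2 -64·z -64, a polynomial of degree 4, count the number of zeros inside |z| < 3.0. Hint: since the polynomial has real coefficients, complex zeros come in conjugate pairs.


The zeros of p are: -4, -2, 4, -2.
Their magnitudes are: 4, 2, 4, 2.
Zeros with |z| < R = 3.0: -2, -2.
Count = 2.
By the argument principle, (1/2πi) ∮_{|z|=R} p'(z)/p(z) dz equals exactly this count.

Number of zeros inside |z| < 3.0: 2.


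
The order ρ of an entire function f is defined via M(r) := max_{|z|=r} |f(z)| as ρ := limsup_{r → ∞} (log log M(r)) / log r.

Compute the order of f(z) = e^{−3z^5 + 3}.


|e^{−3z^5 + 3}| = e^{Re(-3·z^5) + 3} ≤ e^{3|z|^5 + 3} = e^{3r^5 + 3} on |z| = r, so ρ ≤ 5. Choosing z on |z|=r so that -3·z^5 is real positive (always possible by picking arg z appropriately) gives |f(z)| = e^{3r^5 + 3}, matching the bound. The additive constant 3 does not affect log log M(r) ~ 5·log r. Hence ρ = 5.
Therefore ρ = 5.

Order ρ = 5.


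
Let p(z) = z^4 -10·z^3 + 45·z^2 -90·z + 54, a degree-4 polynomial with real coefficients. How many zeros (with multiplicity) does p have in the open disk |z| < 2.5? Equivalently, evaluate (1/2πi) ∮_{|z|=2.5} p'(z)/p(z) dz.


The zeros of p are: 1, 3, (3 + 3i), (3 - 3i).
Their magnitudes are: 1, 3, 4.243, 4.243.
Zeros with |z| < R = 2.5: 1.
Count = 1.
By the argument principle, (1/2πi) ∮_{|z|=R} p'(z)/p(z) dz equals exactly this count.

Number of zeros inside |z| < 2.5: 1.


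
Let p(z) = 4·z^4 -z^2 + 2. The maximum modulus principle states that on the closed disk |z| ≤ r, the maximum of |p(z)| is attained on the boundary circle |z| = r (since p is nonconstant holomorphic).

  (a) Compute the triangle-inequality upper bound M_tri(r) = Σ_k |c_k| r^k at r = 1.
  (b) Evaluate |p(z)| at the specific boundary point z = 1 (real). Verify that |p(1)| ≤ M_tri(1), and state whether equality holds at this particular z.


Coefficients: c_0 = 2, c_1 = 0, c_2 = -1, c_3 = 0, c_4 = 4. Radius r = 1.
Part (a). Triangle bound: M_tri(r) = Σ_k |c_k| r^k
  = |2|·1^0 + |0|·1^1 + |-1|·1^2 + |0|·1^3 + |4|·1^4
  = 2 + 0 + 1 + 0 + 4 = 7.
This bounds M(r) := max_{|z|=r} |p(z)| from above; equality holds iff all terms c_k z^k can be made to align in phase at a single z on |z|=r.
Part (b). At z = 1 (real, on the circle |z| = r):
  p(1) = (2)·1^0 + (0)·1^1 + (-1)·1^2 + (0)·1^3 + (4)·1^4 = 5.
  |p(1)| = 5.
Check: |p(1)| = 5 ≤ 7 = M_tri(1). ✓ Equality does not hold at z = 1 (the coefficients have mixed signs, so the terms do not all align in phase there).

M_tri(1) = 7; |p(1)| = 5; equality at z=1: no.


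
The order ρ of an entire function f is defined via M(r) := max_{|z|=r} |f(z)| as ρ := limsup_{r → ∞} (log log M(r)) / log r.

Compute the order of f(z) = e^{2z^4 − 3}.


|e^{2z^4 − 3}| = e^{Re(2·z^4) + -3} ≤ e^{2|z|^4 + -3} = e^{2r^4 + -3} on |z| = r, so ρ ≤ 4. Choosing z on |z|=r so that 2·z^4 is real positive (always possible by picking arg z appropriately) gives |f(z)| = e^{2r^4 + -3}, matching the bound. The additive constant -3 does not affect log log M(r) ~ 4·log r. Hence ρ = 4.
Therefore ρ = 4.

Order ρ = 4.


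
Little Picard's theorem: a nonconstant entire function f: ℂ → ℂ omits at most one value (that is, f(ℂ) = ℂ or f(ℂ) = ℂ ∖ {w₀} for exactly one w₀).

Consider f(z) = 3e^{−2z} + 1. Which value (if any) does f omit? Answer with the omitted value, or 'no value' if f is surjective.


Little Picard bounds the complement of f(ℂ) to at most one point.
e^{−2z} is never zero on ℂ, so 3·e^{−2z} takes every value in ℂ ∖ {0}. Adding 1 shifts the range to ℂ ∖ {1}. Thus f omits exactly the value 1.

Omitted value: 1.


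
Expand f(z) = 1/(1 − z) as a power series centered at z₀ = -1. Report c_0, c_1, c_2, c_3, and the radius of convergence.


Let w = z − z₀, so z = z₀ + w.
Then 1 − z = 1 − (z₀ + w) = (1 − z₀) − w = 2 − w.
f(z) = 1/(2 − w) = (1/(2)) · 1/(1 − w/(2)) = Σ_{n≥0} w^n / (2)^(n+1).
So c_n = 1/(2)^(n+1):
  c_0 = 1/(2)^1 = 1/2.
  c_1 = 1/(2)^2 = 1/4.
  c_2 = 1/(2)^3 = 1/8.
  c_3 = 1/(2)^4 = 1/16.
The series is valid for |w/d| < 1, i.e. |z − z₀| < |d|.
Radius of convergence: R = |1 − z₀| = |2| = 2 (distance from z₀ to the singularity z = 1).

c_0 = 1/2, c_1 = 1/4, c_2 = 1/8, c_3 = 1/16; R = 2.


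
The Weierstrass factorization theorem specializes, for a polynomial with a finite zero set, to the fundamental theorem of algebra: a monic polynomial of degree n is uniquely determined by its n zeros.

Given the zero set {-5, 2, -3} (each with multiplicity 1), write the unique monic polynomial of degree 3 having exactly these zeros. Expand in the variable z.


The polynomial is p(z) = ∏_{α ∈ S} (z − α), where S = {-5, 2, -3}.
Expanding the product yields: p(z) = z^3 + 6·z^2 -z -30.
The resulting polynomial has degree 3 and real coefficients as required.

p(z) = z^3 + 6·z^2 -z -30.


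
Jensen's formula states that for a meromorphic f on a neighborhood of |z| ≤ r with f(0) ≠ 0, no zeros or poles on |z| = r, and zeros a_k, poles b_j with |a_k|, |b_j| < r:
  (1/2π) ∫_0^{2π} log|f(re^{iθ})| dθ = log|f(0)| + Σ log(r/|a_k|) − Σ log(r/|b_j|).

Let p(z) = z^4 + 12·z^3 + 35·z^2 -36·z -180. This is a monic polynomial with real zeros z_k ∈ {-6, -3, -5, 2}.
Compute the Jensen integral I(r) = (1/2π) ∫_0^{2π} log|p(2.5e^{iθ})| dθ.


Zeros: -6, -5, -3, 2; r = 2.5.
Inside |z| < r: 2. Outside (|z| ≥ r): -6, -5, -3.
p(0) = -180, so log|p(0)| = log(180) = 5.1930.
Apply Jensen: I(r) = log|p(0)| + Σ_k log(r/|z_k|), summed over zeros inside |z| < r.
  log(r/|z_k|) for z_k = 2: log(2.5/2) = 0.2231
  Outside zeros (-6, -5, -3) contribute nothing to the Jensen sum.
Sum over inside zeros: 0.2231.
I(r) = log|p(0)| + (inside sum) = 5.1930 + 0.2231 = 5.4161.
Note: since some zeros are outside |z| ≤ r, the simplified n·log(r) form does NOT apply — only the inside zeros contribute.

I(r) ≈ 5.4161.


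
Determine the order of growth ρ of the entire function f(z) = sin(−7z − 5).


sin(w) is a linear combination of e^{iw} and e^{−iw} (or e^w, e^{−w} in the hyperbolic case), so |sin(w)| ≤ e^{|w|}. With w = −7z − 5, |w| ≤ 7|z| + 5 = 7r + 5 on |z| = r, giving M(r) ≤ e^{7r + 5}, so ρ ≤ 1. On a suitable ray (z = it for sin/cos; z = t for sinh/cosh, t real → ∞), |sin(−7z − 5)| grows like e^{7|t|}/2, so ρ ≥ 1. Hence ρ = 1.
Therefore ρ = 1.

Order ρ = 1.


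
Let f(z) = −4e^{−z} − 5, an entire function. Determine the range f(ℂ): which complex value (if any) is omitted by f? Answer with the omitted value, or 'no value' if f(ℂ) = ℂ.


Little Picard bounds the complement of f(ℂ) to at most one point.
e^{−z} is never zero on ℂ, so -4·e^{−z} takes every value in ℂ ∖ {0}. Adding -5 shifts the range to ℂ ∖ {-5}. Thus f omits exactly the value -5.

Omitted value: -5.


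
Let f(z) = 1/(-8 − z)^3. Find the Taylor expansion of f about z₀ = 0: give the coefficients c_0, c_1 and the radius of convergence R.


Let w = z − z₀, so z = z₀ + w.
Then -8 − z = -8 − (z₀ + w) = (-8 − z₀) − w = -8 − w.
f(z) = 1/(-8 − w)^3 = (1/(-8)^3) · (1 − w/(-8))^{−3}.
By the binomial series (1−u)^{−3} = Σ_{n≥0} C(n+2, 2) u^n for |u|<1, with u = w/(-8):
  c_n = C(n+2, 2) / (-8)^(n+3).
  c_0 = 1/(-8)^3 = -1/512.
  c_1 = 3/(-8)^4 = 3/4096.
The series is valid for |w/d| < 1, i.e. |z − z₀| < |d|.
Radius of convergence: R = |-8 − z₀| = |-8| = 8 (distance from z₀ to the singularity z = -8).

c_0 = -1/512, c_1 = 3/4096; R = 8.


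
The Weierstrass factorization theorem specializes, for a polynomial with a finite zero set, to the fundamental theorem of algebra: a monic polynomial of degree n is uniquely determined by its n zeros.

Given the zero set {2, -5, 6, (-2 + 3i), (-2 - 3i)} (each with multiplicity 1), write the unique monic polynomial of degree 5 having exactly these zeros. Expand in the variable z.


The polynomial is p(z) = ∏_{α ∈ S} (z − α), where S = {2, -5, 6, (-2 + 3i), (-2 - 3i)}.
Expanding the product yields: p(z) = z^5 + z^4 -27·z^3 -91·z^2 -124·z + 780.
Note conjugate pairs combine to real quadratics: (z − (-2+3i))(z − (-2−3i)) = z² + 4z + 13.
The resulting polynomial has degree 5 and real coefficients as required.

p(z) = z^5 + z^4 -27·z^3 -91·z^2 -124·z + 780.


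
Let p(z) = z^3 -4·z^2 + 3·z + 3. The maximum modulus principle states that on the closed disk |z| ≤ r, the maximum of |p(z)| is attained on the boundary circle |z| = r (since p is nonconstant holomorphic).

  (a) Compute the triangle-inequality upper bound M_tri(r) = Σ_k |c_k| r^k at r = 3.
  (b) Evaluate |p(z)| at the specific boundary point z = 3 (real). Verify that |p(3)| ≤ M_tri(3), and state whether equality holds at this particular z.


Coefficients: c_0 = 3, c_1 = 3, c_2 = -4, c_3 = 1. Radius r = 3.
Part (a). Triangle bound: M_tri(r) = Σ_k |c_k| r^k
  = |3|·3^0 + |3|·3^1 + |-4|·3^2 + |1|·3^3
  = 3 + 9 + 36 + 27 = 75.
This bounds M(r) := max_{|z|=r} |p(z)| from above; equality holds iff all terms c_k z^k can be made to align in phase at a single z on |z|=r.
Part (b). At z = 3 (real, on the circle |z| = r):
  p(3) = (3)·3^0 + (3)·3^1 + (-4)·3^2 + (1)·3^3 = 3.
  |p(3)| = 3.
Check: |p(3)| = 3 ≤ 75 = M_tri(3). ✓ Equality does not hold at z = 3 (the coefficients have mixed signs, so the terms do not all align in phase there).

M_tri(3) = 75; |p(3)| = 3; equality at z=3: no.


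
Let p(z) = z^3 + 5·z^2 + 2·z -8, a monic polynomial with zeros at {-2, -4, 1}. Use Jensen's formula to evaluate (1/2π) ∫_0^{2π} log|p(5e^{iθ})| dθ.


Zeros: -4, -2, 1; r = 5.
Inside |z| < r: -4, -2, 1. Outside (|z| ≥ r): ∅.
p(0) = -8, so log|p(0)| = log(8) = 2.0794.
Apply Jensen: I(r) = log|p(0)| + Σ_k log(r/|z_k|), summed over zeros inside |z| < r.
  log(r/|z_k|) for z_k = -2: log(5/2) = 0.9163
  log(r/|z_k|) for z_k = -4: log(5/4) = 0.2231
  log(r/|z_k|) for z_k = 1: log(5/1) = 1.6094
Sum over inside zeros: 2.7489.
I(r) = log|p(0)| + (inside sum) = 2.0794 + 2.7489 = 4.8283.
Closed form (all zeros inside, monic): I(r) = n·log(r) = 3·log(5) = 4.8283. ✓

I(r) ≈ 4.8283.


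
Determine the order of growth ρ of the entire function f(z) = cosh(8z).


cosh(w) is a linear combination of e^{iw} and e^{−iw} (or e^w, e^{−w} in the hyperbolic case), so |cosh(w)| ≤ e^{|w|}. With w = 8z, |w| ≤ 8|z| + 0 = 8r + 0 on |z| = r, giving M(r) ≤ e^{8r + 0}, so ρ ≤ 1. On a suitable ray (z = it for sin/cos; z = t for sinh/cosh, t real → ∞), |cosh(8z)| grows like e^{8|t|}/2, so ρ ≥ 1. Hence ρ = 1.
Therefore ρ = 1.

Order ρ = 1.


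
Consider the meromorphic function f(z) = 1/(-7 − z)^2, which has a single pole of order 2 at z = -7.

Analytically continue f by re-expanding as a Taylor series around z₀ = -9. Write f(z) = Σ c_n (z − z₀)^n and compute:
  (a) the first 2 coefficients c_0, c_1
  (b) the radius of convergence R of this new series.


Let w = z − z₀, so z = z₀ + w.
Then -7 − z = -7 − (z₀ + w) = (-7 − z₀) − w = 2 − w.
f(z) = 1/(2 − w)^2 = (1/(2)^2) · (1 − w/(2))^{−2}.
By the binomial series (1−u)^{−2} = Σ_{n≥0} C(n+1, 1) u^n for |u|<1, with u = w/(2):
  c_n = C(n+1, 1) / (2)^(n+2).
  c_0 = 1/(2)^2 = 1/4.
  c_1 = 2/(2)^3 = 1/4.
The series is valid for |w/d| < 1, i.e. |z − z₀| < |d|.
Radius of convergence: R = |-7 − z₀| = |2| = 2 (distance from z₀ to the singularity z = -7).

c_0 = 1/4, c_1 = 1/4; R = 2.


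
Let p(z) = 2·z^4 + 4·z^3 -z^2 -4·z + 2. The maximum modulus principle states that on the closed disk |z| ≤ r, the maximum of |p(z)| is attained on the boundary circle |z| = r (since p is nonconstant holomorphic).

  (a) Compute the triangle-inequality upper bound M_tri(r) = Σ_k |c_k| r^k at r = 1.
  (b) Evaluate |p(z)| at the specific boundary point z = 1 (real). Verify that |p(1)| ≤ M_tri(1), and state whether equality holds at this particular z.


Coefficients: c_0 = 2, c_1 = -4, c_2 = -1, c_3 = 4, c_4 = 2. Radius r = 1.
Part (a). Triangle bound: M_tri(r) = Σ_k |c_k| r^k
  = |2|·1^0 + |-4|·1^1 + |-1|·1^2 + |4|·1^3 + |2|·1^4
  = 2 + 4 + 1 + 4 + 2 = 13.
This bounds M(r) := max_{|z|=r} |p(z)| from above; equality holds iff all terms c_k z^k can be made to align in phase at a single z on |z|=r.
Part (b). At z = 1 (real, on the circle |z| = r):
  p(1) = (2)·1^0 + (-4)·1^1 + (-1)·1^2 + (4)·1^3 + (2)·1^4 = 3.
  |p(1)| = 3.
Check: |p(1)| = 3 ≤ 13 = M_tri(1). ✓ Equality does not hold at z = 1 (the coefficients have mixed signs, so the terms do not all align in phase there).

M_tri(1) = 13; |p(1)| = 3; equality at z=1: no.


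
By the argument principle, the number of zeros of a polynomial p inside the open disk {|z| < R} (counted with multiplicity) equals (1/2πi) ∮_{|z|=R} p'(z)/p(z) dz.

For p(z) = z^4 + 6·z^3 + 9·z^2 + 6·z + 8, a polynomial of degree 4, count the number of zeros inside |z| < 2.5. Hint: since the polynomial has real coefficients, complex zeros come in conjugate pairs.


The zeros of p are: -4, -2, (0 + 1i), (0 - 1i).
Their magnitudes are: 4, 2, 1, 1.
Zeros with |z| < R = 2.5: -2, (0 + 1i), (0 - 1i).
Count = 3.
By the argument principle, (1/2πi) ∮_{|z|=R} p'(z)/p(z) dz equals exactly this count.

Number of zeros inside |z| < 2.5: 3.


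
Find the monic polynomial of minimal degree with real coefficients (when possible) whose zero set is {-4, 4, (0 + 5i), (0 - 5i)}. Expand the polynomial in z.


The polynomial is p(z) = ∏_{α ∈ S} (z − α), where S = {-4, 4, (0 + 5i), (0 - 5i)}.
Expanding the product yields: p(z) = z^4 + 9·z^2 -400.
Note conjugate pairs combine to real quadratics: (z − (0+5i))(z − (0−5i)) = z² + 25.
The resulting polynomial has degree 4 and real coefficients as required.

p(z) = z^4 + 9·z^2 -400.


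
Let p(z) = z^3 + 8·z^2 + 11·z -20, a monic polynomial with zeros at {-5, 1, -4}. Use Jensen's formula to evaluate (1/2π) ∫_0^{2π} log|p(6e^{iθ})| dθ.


Zeros: -5, -4, 1; r = 6.
Inside |z| < r: -5, -4, 1. Outside (|z| ≥ r): ∅.
p(0) = -20, so log|p(0)| = log(20) = 2.9957.
Apply Jensen: I(r) = log|p(0)| + Σ_k log(r/|z_k|), summed over zeros inside |z| < r.
  log(r/|z_k|) for z_k = -5: log(6/5) = 0.1823
  log(r/|z_k|) for z_k = 1: log(6/1) = 1.7918
  log(r/|z_k|) for z_k = -4: log(6/4) = 0.4055
Sum over inside zeros: 2.3795.
I(r) = log|p(0)| + (inside sum) = 2.9957 + 2.3795 = 5.3753.
Closed form (all zeros inside, monic): I(r) = n·log(r) = 3·log(6) = 5.3753. ✓

I(r) ≈ 5.3753.


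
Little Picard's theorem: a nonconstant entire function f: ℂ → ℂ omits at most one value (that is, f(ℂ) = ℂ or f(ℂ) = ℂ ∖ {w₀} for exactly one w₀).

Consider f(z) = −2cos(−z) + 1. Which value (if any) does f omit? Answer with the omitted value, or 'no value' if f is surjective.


Little Picard bounds the complement of f(ℂ) to at most one point.
cos is entire and surjective onto ℂ: for every w ∈ ℂ, cos(ζ) = w has a solution ζ ∈ ℂ (e.g., via the complex inverse arccos). With ζ = −z this gives z = ζ/(-1). Then -2·cos(−z) takes every value in -2·ℂ = ℂ, and adding 1 is a bijection of ℂ. So f is surjective and omits no value. (Note: only on the real line is cos bounded by [−1, 1].)

Omitted value: no value.


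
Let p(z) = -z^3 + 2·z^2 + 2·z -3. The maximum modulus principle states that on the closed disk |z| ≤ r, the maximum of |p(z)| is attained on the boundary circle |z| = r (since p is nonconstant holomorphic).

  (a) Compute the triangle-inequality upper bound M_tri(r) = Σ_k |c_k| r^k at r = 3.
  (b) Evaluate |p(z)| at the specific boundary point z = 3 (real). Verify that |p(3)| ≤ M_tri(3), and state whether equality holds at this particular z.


Coefficients: c_0 = -3, c_1 = 2, c_2 = 2, c_3 = -1. Radius r = 3.
Part (a). Triangle bound: M_tri(r) = Σ_k |c_k| r^k
  = |-3|·3^0 + |2|·3^1 + |2|·3^2 + |-1|·3^3
  = 3 + 6 + 18 + 27 = 54.
This bounds M(r) := max_{|z|=r} |p(z)| from above; equality holds iff all terms c_k z^k can be made to align in phase at a single z on |z|=r.
Part (b). At z = 3 (real, on the circle |z| = r):
  p(3) = (-3)·3^0 + (2)·3^1 + (2)·3^2 + (-1)·3^3 = -6.
  |p(3)| = 6.
Check: |p(3)| = 6 ≤ 54 = M_tri(3). ✓ Equality does not hold at z = 3 (the coefficients have mixed signs, so the terms do not all align in phase there).

M_tri(3) = 54; |p(3)| = 6; equality at z=3: no.


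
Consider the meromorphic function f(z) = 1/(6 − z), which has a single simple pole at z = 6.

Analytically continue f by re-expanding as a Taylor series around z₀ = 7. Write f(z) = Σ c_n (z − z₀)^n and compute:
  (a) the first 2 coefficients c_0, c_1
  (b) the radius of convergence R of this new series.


Let w = z − z₀, so z = z₀ + w.
Then 6 − z = 6 − (z₀ + w) = (6 − z₀) − w = -1 − w.
f(z) = 1/(-1 − w) = (1/(-1)) · 1/(1 − w/(-1)) = Σ_{n≥0} w^n / (-1)^(n+1).
So c_n = 1/(-1)^(n+1):
  c_0 = 1/(-1)^1 = -1.
  c_1 = 1/(-1)^2 = 1.
The series is valid for |w/d| < 1, i.e. |z − z₀| < |d|.
Radius of convergence: R = |6 − z₀| = |-1| = 1 (distance from z₀ to the singularity z = 6).

c_0 = -1, c_1 = 1; R = 1.


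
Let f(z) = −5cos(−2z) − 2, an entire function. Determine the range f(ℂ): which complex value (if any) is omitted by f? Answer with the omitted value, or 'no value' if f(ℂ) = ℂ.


Little Picard bounds the complement of f(ℂ) to at most one point.
cos is entire and surjective onto ℂ: for every w ∈ ℂ, cos(ζ) = w has a solution ζ ∈ ℂ (e.g., via the complex inverse arccos). With ζ = −2z this gives z = ζ/(-2). Then -5·cos(−2z) takes every value in -5·ℂ = ℂ, and adding -2 is a bijection of ℂ. So f is surjective and omits no value. (Note: only on the real line is cos bounded by [−1, 1].)

Omitted value: no value.


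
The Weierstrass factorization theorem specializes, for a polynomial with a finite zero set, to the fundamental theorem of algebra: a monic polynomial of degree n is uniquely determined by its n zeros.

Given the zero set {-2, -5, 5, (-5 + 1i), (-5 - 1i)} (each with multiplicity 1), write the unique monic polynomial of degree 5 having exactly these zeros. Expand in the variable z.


The polynomial is p(z) = ∏_{α ∈ S} (z − α), where S = {-2, -5, 5, (-5 + 1i), (-5 - 1i)}.
Expanding the product yields: p(z) = z^5 + 12·z^4 + 21·z^3 -248·z^2 -1150·z -1300.
Note conjugate pairs combine to real quadratics: (z − (-5+1i))(z − (-5−1i)) = z² + 10z + 26.
The resulting polynomial has degree 5 and real coefficients as required.

p(z) = z^5 + 12·z^4 + 21·z^3 -248·z^2 -1150·z -1300.


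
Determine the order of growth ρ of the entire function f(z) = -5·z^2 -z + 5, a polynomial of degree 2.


|f(z)| ≤ Σ|c_k|·r^k = O(r^2) as r → ∞. Polynomial growth is O(e^{r^ε}) for every ε > 0 (since r^2/e^{r^ε} → 0), so ρ ≤ ε for all ε > 0, i.e. ρ = 0. Every nonconstant polynomial has order 0.
Therefore ρ = 0.

Order ρ = 0.


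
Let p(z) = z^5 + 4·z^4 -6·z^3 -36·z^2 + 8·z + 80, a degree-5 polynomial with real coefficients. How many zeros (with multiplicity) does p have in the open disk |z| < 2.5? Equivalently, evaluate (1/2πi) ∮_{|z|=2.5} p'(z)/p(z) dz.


The zeros of p are: (-3 + 1i), (-3 - 1i), -2, 2, 2.
Their magnitudes are: 3.162, 3.162, 2, 2, 2.
Zeros with |z| < R = 2.5: -2, 2, 2.
Count = 3.
By the argument principle, (1/2πi) ∮_{|z|=R} p'(z)/p(z) dz equals exactly this count.

Number of zeros inside |z| < 2.5: 3.


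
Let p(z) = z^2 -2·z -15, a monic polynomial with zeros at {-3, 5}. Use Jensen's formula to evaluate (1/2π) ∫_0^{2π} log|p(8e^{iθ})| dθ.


Zeros: -3, 5; r = 8.
Inside |z| < r: -3, 5. Outside (|z| ≥ r): ∅.
p(0) = -15, so log|p(0)| = log(15) = 2.7081.
Apply Jensen: I(r) = log|p(0)| + Σ_k log(r/|z_k|), summed over zeros inside |z| < r.
  log(r/|z_k|) for z_k = -3: log(8/3) = 0.9808
  log(r/|z_k|) for z_k = 5: log(8/5) = 0.4700
Sum over inside zeros: 1.4508.
I(r) = log|p(0)| + (inside sum) = 2.7081 + 1.4508 = 4.1589.
Closed form (all zeros inside, monic): I(r) = n·log(r) = 2·log(8) = 4.1589. ✓

I(r) ≈ 4.1589.


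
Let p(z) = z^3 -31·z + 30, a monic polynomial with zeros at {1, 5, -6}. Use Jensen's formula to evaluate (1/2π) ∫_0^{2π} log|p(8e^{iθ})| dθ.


Zeros: -6, 1, 5; r = 8.
Inside |z| < r: -6, 1, 5. Outside (|z| ≥ r): ∅.
p(0) = 30, so log|p(0)| = log(30) = 3.4012.
Apply Jensen: I(r) = log|p(0)| + Σ_k log(r/|z_k|), summed over zeros inside |z| < r.
  log(r/|z_k|) for z_k = 1: log(8/1) = 2.0794
  log(r/|z_k|) for z_k = 5: log(8/5) = 0.4700
  log(r/|z_k|) for z_k = -6: log(8/6) = 0.2877
Sum over inside zeros: 2.8371.
I(r) = log|p(0)| + (inside sum) = 3.4012 + 2.8371 = 6.2383.
Closed form (all zeros inside, monic): I(r) = n·log(r) = 3·log(8) = 6.2383. ✓

I(r) ≈ 6.2383.


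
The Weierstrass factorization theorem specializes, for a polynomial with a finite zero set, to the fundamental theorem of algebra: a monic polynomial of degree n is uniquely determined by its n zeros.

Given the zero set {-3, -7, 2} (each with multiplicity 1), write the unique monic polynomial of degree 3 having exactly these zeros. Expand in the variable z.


The polynomial is p(z) = ∏_{α ∈ S} (z − α), where S = {-3, -7, 2}.
Expanding the product yields: p(z) = z^3 + 8·z^2 + z -42.
The resulting polynomial has degree 3 and real coefficients as required.

p(z) = z^3 + 8·z^2 + z -42.


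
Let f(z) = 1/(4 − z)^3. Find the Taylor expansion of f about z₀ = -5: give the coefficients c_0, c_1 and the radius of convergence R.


Let w = z − z₀, so z = z₀ + w.
Then 4 − z = 4 − (z₀ + w) = (4 − z₀) − w = 9 − w.
f(z) = 1/(9 − w)^3 = (1/(9)^3) · (1 − w/(9))^{−3}.
By the binomial series (1−u)^{−3} = Σ_{n≥0} C(n+2, 2) u^n for |u|<1, with u = w/(9):
  c_n = C(n+2, 2) / (9)^(n+3).
  c_0 = 1/(9)^3 = 1/729.
  c_1 = 3/(9)^4 = 1/2187.
The series is valid for |w/d| < 1, i.e. |z − z₀| < |d|.
Radius of convergence: R = |4 − z₀| = |9| = 9 (distance from z₀ to the singularity z = 4).

c_0 = 1/729, c_1 = 1/2187; R = 9.


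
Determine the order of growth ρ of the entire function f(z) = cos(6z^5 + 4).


Write cos(w) = (e^{iw} ± e^{−iw})/(2 or 2i), so |cos(w)| ≤ e^{|w|}. With w = 6z^5 + 4, |w| ≤ 6r^5 + 4 on |z|=r, giving M(r) ≤ e^{6r^5 + 4} and ρ ≤ 5. For the lower bound, choose z on |z|=r with 6z^5 purely imaginary of modulus 6r^5; then |cos(6z^5 + 4)| grows like e^{6r^5}/2, so ρ ≥ 5. Hence ρ = 5.
Therefore ρ = 5.

Order ρ = 5.


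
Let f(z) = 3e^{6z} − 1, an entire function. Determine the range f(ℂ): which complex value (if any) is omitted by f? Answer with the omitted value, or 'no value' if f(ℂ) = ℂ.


Little Picard bounds the complement of f(ℂ) to at most one point.
e^{6z} is never zero on ℂ, so 3·e^{6z} takes every value in ℂ ∖ {0}. Adding -1 shifts the range to ℂ ∖ {-1}. Thus f omits exactly the value -1.

Omitted value: -1.


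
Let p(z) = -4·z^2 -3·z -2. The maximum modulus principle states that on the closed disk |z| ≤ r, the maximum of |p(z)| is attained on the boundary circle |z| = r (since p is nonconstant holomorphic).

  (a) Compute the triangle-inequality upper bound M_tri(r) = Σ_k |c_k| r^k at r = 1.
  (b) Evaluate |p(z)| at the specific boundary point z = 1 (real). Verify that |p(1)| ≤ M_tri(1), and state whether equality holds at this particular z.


Coefficients: c_0 = -2, c_1 = -3, c_2 = -4. Radius r = 1.
Part (a). Triangle bound: M_tri(r) = Σ_k |c_k| r^k
  = |-2|·1^0 + |-3|·1^1 + |-4|·1^2
  = 2 + 3 + 4 = 9.
This bounds M(r) := max_{|z|=r} |p(z)| from above; equality holds iff all terms c_k z^k can be made to align in phase at a single z on |z|=r.
Part (b). At z = 1 (real, on the circle |z| = r):
  p(1) = (-2)·1^0 + (-3)·1^1 + (-4)·1^2 = -9.
  |p(1)| = 9.
Since all nonzero coefficients share the same sign, |p(1)| = 9 = M_tri(1); the triangle bound is attained at z = 1, so in fact M(r) = 9.

M_tri(1) = 9; |p(1)| = 9; equality at z=1: yes.


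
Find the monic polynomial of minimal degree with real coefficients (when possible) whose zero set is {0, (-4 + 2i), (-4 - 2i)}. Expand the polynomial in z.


The polynomial is p(z) = ∏_{α ∈ S} (z − α), where S = {0, (-4 + 2i), (-4 - 2i)}.
Expanding the product yields: p(z) = z^3 + 8·z^2 + 20·z.
Note conjugate pairs combine to real quadratics: (z − (-4+2i))(z − (-4−2i)) = z² + 8z + 20.
The resulting polynomial has degree 3 and real coefficients as required.

p(z) = z^3 + 8·z^2 + 20·z.


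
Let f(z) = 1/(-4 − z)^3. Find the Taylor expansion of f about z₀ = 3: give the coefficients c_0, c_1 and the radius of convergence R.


Let w = z − z₀, so z = z₀ + w.
Then -4 − z = -4 − (z₀ + w) = (-4 − z₀) − w = -7 − w.
f(z) = 1/(-7 − w)^3 = (1/(-7)^3) · (1 − w/(-7))^{−3}.
By the binomial series (1−u)^{−3} = Σ_{n≥0} C(n+2, 2) u^n for |u|<1, with u = w/(-7):
  c_n = C(n+2, 2) / (-7)^(n+3).
  c_0 = 1/(-7)^3 = -1/343.
  c_1 = 3/(-7)^4 = 3/2401.
The series is valid for |w/d| < 1, i.e. |z − z₀| < |d|.
Radius of convergence: R = |-4 − z₀| = |-7| = 7 (distance from z₀ to the singularity z = -4).

c_0 = -1/343, c_1 = 3/2401; R = 7.


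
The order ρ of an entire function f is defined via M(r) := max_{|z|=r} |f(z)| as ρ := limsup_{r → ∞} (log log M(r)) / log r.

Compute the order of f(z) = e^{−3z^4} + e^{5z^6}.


Each summand is entire of order 4 and 6 respectively (as in the single-exponential case). The order of a sum is at most the max of the orders, so ρ ≤ 6. For the lower bound: on |z|=r choose arg z so that 5z^6 is real positive; then |e^{5z^6}| = e^{5r^6} while |e^{-3z^4}| ≤ e^{3r^4} = o(e^{5r^6}). So |f| ≥ e^{5r^6}(1 − o(1)) and ρ ≥ 6. Hence ρ = max(4, 6) = 6.
Therefore ρ = 6.

Order ρ = 6.


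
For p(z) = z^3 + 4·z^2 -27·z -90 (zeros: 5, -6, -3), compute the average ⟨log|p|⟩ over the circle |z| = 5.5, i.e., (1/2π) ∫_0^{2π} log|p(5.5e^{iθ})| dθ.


Zeros: -6, -3, 5; r = 5.5.
Inside |z| < r: -3, 5. Outside (|z| ≥ r): -6.
p(0) = -90, so log|p(0)| = log(90) = 4.4998.
Apply Jensen: I(r) = log|p(0)| + Σ_k log(r/|z_k|), summed over zeros inside |z| < r.
  log(r/|z_k|) for z_k = 5: log(5.5/5) = 0.0953
  log(r/|z_k|) for z_k = -3: log(5.5/3) = 0.6061
  Outside zeros (-6) contribute nothing to the Jensen sum.
Sum over inside zeros: 0.7014.
I(r) = log|p(0)| + (inside sum) = 4.4998 + 0.7014 = 5.2013.
Note: since some zeros are outside |z| ≤ r, the simplified n·log(r) form does NOT apply — only the inside zeros contribute.

I(r) ≈ 5.2013.


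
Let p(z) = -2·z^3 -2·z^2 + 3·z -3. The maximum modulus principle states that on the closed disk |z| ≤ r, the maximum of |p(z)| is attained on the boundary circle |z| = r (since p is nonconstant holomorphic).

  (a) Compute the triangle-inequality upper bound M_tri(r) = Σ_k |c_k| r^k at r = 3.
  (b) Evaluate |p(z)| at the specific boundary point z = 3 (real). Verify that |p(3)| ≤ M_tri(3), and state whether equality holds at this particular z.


Coefficients: c_0 = -3, c_1 = 3, c_2 = -2, c_3 = -2. Radius r = 3.
Part (a). Triangle bound: M_tri(r) = Σ_k |c_k| r^k
  = |-3|·3^0 + |3|·3^1 + |-2|·3^2 + |-2|·3^3
  = 3 + 9 + 18 + 54 = 84.
This bounds M(r) := max_{|z|=r} |p(z)| from above; equality holds iff all terms c_k z^k can be made to align in phase at a single z on |z|=r.
Part (b). At z = 3 (real, on the circle |z| = r):
  p(3) = (-3)·3^0 + (3)·3^1 + (-2)·3^2 + (-2)·3^3 = -66.
  |p(3)| = 66.
Check: |p(3)| = 66 ≤ 84 = M_tri(3). ✓ Equality does not hold at z = 3 (the coefficients have mixed signs, so the terms do not all align in phase there).

M_tri(3) = 84; |p(3)| = 66; equality at z=3: no.


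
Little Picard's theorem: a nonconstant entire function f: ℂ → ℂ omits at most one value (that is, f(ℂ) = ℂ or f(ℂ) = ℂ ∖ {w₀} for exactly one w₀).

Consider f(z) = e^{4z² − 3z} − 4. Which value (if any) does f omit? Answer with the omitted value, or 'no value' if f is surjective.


Little Picard bounds the complement of f(ℂ) to at most one point.
The exponent g(z) = 4z² − 3z is a nonconstant polynomial, hence surjective onto ℂ. So e^{g(z)} takes every value in {e^w : w ∈ ℂ} = ℂ ∖ {0}. Adding -4 shifts the range to ℂ ∖ {-4}. f omits exactly -4.

Omitted value: -4.


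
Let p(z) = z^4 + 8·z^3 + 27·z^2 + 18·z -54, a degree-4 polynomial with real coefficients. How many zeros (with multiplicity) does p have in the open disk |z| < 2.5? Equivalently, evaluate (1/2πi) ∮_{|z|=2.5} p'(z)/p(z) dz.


The zeros of p are: 1, (-3 + 3i), (-3 - 3i), -3.
Their magnitudes are: 1, 4.243, 4.243, 3.
Zeros with |z| < R = 2.5: 1.
Count = 1.
By the argument principle, (1/2πi) ∮_{|z|=R} p'(z)/p(z) dz equals exactly this count.

Number of zeros inside |z| < 2.5: 1.


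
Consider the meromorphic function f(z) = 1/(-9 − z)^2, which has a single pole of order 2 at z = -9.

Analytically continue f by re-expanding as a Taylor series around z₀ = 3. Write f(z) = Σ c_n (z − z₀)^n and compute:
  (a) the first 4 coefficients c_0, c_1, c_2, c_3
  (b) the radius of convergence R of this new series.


Let w = z − z₀, so z = z₀ + w.
Then -9 − z = -9 − (z₀ + w) = (-9 − z₀) − w = -12 − w.
f(z) = 1/(-12 − w)^2 = (1/(-12)^2) · (1 − w/(-12))^{−2}.
By the binomial series (1−u)^{−2} = Σ_{n≥0} C(n+1, 1) u^n for |u|<1, with u = w/(-12):
  c_n = C(n+1, 1) / (-12)^(n+2).
  c_0 = 1/(-12)^2 = 1/144.
  c_1 = 2/(-12)^3 = -1/864.
  c_2 = 3/(-12)^4 = 1/6912.
  c_3 = 4/(-12)^5 = -1/62208.
The series is valid for |w/d| < 1, i.e. |z − z₀| < |d|.
Radius of convergence: R = |-9 − z₀| = |-12| = 12 (distance from z₀ to the singularity z = -9).

c_0 = 1/144, c_1 = -1/864, c_2 = 1/6912, c_3 = -1/62208; R = 12.
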